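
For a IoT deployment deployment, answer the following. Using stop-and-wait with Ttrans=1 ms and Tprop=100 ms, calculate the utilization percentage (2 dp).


Given: Ttrans = 1 ms, Tprop = 100 ms
RTT = 2 * Tprop = 2 * 100 = 200 ms
U = Ttrans / (Ttrans + RTT)
U = 1 / (1 + 200)
U = 1 / 201 = 0.004975
U% = 0.50%

0.50


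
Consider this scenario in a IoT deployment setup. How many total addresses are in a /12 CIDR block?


Given: CIDR prefix /12
Host bits = 32 - 12 = 20
Total addresses = 2^20 = 1048576

1048576


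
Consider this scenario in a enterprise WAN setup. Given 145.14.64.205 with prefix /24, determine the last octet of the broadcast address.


Given: IP = 145.14.64.205, prefix = /24
Host bits = 32 - 24 = 8
Network last octet = 205 AND mask = 0
Host part size = 2^8 - 1 = 255
Broadcast last octet = 0 OR 255 = 255

255


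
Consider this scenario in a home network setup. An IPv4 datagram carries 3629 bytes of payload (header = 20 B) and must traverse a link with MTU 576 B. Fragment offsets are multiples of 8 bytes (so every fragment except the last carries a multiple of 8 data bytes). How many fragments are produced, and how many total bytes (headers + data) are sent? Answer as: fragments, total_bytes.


Max data per non-final fragment = floor((MTU - header)/8)*8 = floor((576 - 20)/8)*8 = floor(556/8)*8 = 552 B
Final fragment needs no 8-byte alignment: it can carry up to MTU - header = 556 B
Non-final fragments needed = ceil((payload - 556) / 552) = ceil(3073/552) = ceil(5.5670) = 6
Number of fragments = 6 + 1 = 7
Fragment sizes (data): 6 * 552 B + 317 B (last, 317 <= 556 OK)
Total bytes sent = payload + n_frags * header = 3629 + 7*20 = 3629 + 140 = 3769 B

7, 3769


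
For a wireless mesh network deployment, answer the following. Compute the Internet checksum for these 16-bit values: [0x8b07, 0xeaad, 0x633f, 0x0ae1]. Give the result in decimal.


Given words: [0x8b07, 0xeaad, 0x633f, 0x0ae1]
Step 1: Sum all words
Raw sum = 35591 + 60077 + 25407 + 2785 = 123860
Step 2: Fold carry: (58324 + 1) = 58325
One's complement = ~58325 & 0xFFFF = 7210

7210


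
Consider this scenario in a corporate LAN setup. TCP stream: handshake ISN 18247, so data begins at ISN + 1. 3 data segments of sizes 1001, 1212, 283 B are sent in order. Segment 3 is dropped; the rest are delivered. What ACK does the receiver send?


SYN uses sequence number 18247; first data byte = ISN + 1 = 18248.
Segment 1: SEQ = 18248, len = 1001 B, covers [18248, 19248]
Segment 2: SEQ = 19249, len = 1212 B, covers [19249, 20460]
Segment 3: SEQ = 20461, len = 283 B, covers [20461, 20743] [LOST]
In-order data received: bytes [18248, 20460] (segments 1..2).
Segment 3 missing -> gap begins at byte 20461.
Cumulative ACK = next expected in-order byte = 18248 + 1001 + 1212 = 20461

20461


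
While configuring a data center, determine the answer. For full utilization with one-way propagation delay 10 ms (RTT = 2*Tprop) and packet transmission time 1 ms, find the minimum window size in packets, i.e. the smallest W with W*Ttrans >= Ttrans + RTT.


Given: Ttrans = 1 ms, RTT = 20 ms (= 2 * Tprop, Tprop = 10 ms)
Time until first ACK returns = Ttrans + RTT = 1 + 20 = 21 ms
Need W * Ttrans >= Ttrans + RTT  ->  W >= (Ttrans + RTT) / Ttrans
(Ttrans + RTT) / Ttrans = 21 / 1 = 21
W_min = ceil(21) = 21

21


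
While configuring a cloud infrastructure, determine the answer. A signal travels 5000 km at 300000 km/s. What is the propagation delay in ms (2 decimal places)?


Given: distance = 5000 km, speed = 300000 km/s
Delay = distance / speed = 5000 / 300000 seconds
Delay in ms = 5000 * 1000 / 300000
Delay = 16.6667 ms
Rounded to 2 dp = 16.67 ms

16.67


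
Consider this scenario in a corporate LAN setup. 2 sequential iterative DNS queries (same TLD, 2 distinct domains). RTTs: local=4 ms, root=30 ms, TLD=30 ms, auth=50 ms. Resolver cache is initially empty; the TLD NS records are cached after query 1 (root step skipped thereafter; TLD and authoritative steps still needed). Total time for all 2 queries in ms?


Lookup 1 (cold cache): local + root + TLD + auth = 4 + 30 + 30 + 50 = 114 ms
Lookups 2..2 (TLD NS cached -> skip root; new domain -> still ask TLD and auth): local + TLD + auth = 4 + 30 + 50 = 84 ms each
Remaining 1 lookups: 1 * 84 = 84 ms
Total = 114 + 84 = 198 ms

198


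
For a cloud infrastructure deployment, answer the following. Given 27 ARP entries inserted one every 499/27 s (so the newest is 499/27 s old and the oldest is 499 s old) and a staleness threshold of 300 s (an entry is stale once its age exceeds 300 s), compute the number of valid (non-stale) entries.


Ages are k * 499/27 s for k = 1..27 (spacing = 18.4815 s).
Entry k is valid iff k * 499/27 <= 300 iff k <= 27 * 300 / 499 = 16.2325
n_valid = floor(16.2325) = 16
(n_stale = 27 - 16 = 11)

16


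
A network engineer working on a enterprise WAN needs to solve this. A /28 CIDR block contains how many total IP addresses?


Given: CIDR prefix /28
Host bits = 32 - 28 = 4
Total addresses = 2^4 = 16

16


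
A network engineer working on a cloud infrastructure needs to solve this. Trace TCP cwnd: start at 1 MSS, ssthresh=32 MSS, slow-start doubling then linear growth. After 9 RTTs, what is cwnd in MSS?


RTT 0: cwnd = 1 MSS (initial)
RTT 1: cwnd = 2 MSS (slow start, doubled)
RTT 2: cwnd = 4 MSS (slow start, doubled)
RTT 3: cwnd = 8 MSS (slow start, doubled)
RTT 4: cwnd = 16 MSS (slow start, doubled)
RTT 5: cwnd = 32 MSS (slow start, doubled)
RTT 6: cwnd = 33 MSS (congestion avoidance, +1)
RTT 7: cwnd = 34 MSS (congestion avoidance, +1)
RTT 8: cwnd = 35 MSS (congestion avoidance, +1)
RTT 9: cwnd = 36 MSS (congestion avoidance, +1)

36


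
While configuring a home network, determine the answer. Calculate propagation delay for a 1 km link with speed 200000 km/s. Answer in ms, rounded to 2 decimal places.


Given: distance = 1 km, speed = 200000 km/s
Delay = distance / speed = 1 / 200000 seconds
Delay in ms = 1 * 1000 / 200000
Delay = 0.0050 ms
Rounded to 2 dp = 0.01 ms

0.01


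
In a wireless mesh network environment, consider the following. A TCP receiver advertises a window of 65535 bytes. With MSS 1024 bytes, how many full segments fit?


Given: RWND = 65535 bytes, MSS = 1024 bytes
Full segments = floor(RWND / MSS)
Full segments = floor(65535 / 1024)
Full segments = floor(63.999) = 63

63


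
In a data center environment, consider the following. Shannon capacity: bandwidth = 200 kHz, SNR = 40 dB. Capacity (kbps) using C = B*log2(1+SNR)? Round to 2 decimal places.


Given: B = 200 kHz, SNR = 40 dB
SNR linear = 10^(40/10) = 10000
1 + SNR = 10001
log2(10001) = 13.2878566418
C = 200 * 1000 * 13.2878566418 = 2657571.3284 bps
C = 2657.571328 kbps -> 2657.57 kbps (2 dp)

2657.57


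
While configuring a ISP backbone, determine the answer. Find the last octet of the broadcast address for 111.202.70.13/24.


Given: IP = 111.202.70.13, prefix = /24
Host bits = 32 - 24 = 8
Network last octet = 13 AND mask = 0
Host part size = 2^8 - 1 = 255
Broadcast last octet = 0 OR 255 = 255

255


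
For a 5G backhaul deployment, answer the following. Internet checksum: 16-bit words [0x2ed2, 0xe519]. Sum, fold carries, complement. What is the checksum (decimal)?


Given words: [0x2ed2, 0xe519]
Step 1: Sum all words
Raw sum = 11986 + 58649 = 70635
Step 2: Fold carry: (5099 + 1) = 5100
One's complement = ~5100 & 0xFFFF = 60435

60435


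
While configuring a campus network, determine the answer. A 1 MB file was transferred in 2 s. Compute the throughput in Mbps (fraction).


Given: file = 1 MB, time = 2 s
File in Mb = 1 * 8 = 8 Mb
Throughput = 8 / 2 Mbps
Throughput = 4 Mbps

4


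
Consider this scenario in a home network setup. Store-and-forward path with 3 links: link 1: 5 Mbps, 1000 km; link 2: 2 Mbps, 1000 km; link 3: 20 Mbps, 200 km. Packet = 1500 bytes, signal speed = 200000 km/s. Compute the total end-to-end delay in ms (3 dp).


Packet = 1500 bytes = 12000 bits. Store-and-forward: sum (t_trans + t_prop) per link.
Link 1: t_trans = 12000/(5*10^6) s = 2.4000 ms; t_prop = 1000/200000 s = 5.0000 ms; subtotal = 7.4000 ms
Link 2: t_trans = 12000/(2*10^6) s = 6.0000 ms; t_prop = 1000/200000 s = 5.0000 ms; subtotal = 11.0000 ms
Link 3: t_trans = 12000/(20*10^6) s = 0.6000 ms; t_prop = 200/200000 s = 1.0000 ms; subtotal = 1.6000 ms
End-to-end = 7.4000 + 11.0000 + 1.6000 = 20.0000 ms -> 20.000 ms (3 dp)

20.000


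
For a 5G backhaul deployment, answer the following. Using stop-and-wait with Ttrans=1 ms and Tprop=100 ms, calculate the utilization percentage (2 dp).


Given: Ttrans = 1 ms, Tprop = 100 ms
RTT = 2 * Tprop = 2 * 100 = 200 ms
U = Ttrans / (Ttrans + RTT)
U = 1 / (1 + 200)
U = 1 / 201 = 0.004975
U% = 0.50%

0.50


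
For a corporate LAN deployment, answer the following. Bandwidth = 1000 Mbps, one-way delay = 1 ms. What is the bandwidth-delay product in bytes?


Given: bandwidth = 1000 Mbps, delay = 1 ms
BDP in bits = 1000 * 10^6 * 1 / 1000
BDP in bits = 1000000
BDP in bytes = 1000000 / 8 = 125000

125000


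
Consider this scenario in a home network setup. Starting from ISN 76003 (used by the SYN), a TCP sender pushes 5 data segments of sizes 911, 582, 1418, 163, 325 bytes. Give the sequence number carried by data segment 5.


The SYN occupies sequence number ISN = 76003, so the first data byte is ISN + 1 = 76004.
SEQ of data segment i = (ISN + 1) + sum of payload sizes of segments 1..i-1.
Segment 1: SEQ = 76004, payload = 911 bytes
Segment 2: SEQ = 76915, payload = 582 bytes
Segment 3: SEQ = 77497, payload = 1418 bytes
Segment 4: SEQ = 78915, payload = 163 bytes
Segment 5: SEQ = 79078, payload = 325 bytes
SEQ of segment 5 = 76004 + 911 + 582 + 1418 + 163 = 79078

79078


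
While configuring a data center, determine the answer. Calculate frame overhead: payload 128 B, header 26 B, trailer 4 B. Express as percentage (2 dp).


Given: payload = 128 B, header = 26 B, trailer = 4 B
Overhead bytes = header + trailer = 26 + 4 = 30
Total frame = payload + overhead = 128 + 30 = 158
Overhead % = 30 / 158 * 100 = 18.9873% -> 18.99% (2 dp)

18.99


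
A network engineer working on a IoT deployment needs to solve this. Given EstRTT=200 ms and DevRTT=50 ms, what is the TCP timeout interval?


Given: EstRTT = 200 ms, DevRTT = 50 ms
Timeout = EstRTT + 4 * DevRTT
4 * DevRTT = 4 * 50 = 200
Timeout = 200 + 200 = 400 ms

400


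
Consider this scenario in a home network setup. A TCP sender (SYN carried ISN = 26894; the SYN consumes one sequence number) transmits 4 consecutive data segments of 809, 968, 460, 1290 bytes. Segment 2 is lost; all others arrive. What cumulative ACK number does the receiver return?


SYN uses sequence number 26894; first data byte = ISN + 1 = 26895.
Segment 1: SEQ = 26895, len = 809 B, covers [26895, 27703]
Segment 2: SEQ = 27704, len = 968 B, covers [27704, 28671] [LOST]
Segment 3: SEQ = 28672, len = 460 B, covers [28672, 29131]
Segment 4: SEQ = 29132, len = 1290 B, covers [29132, 30421]
In-order data received: bytes [26895, 27703] (segments 1..1).
Segment 2 missing -> gap begins at byte 27704; later segments buffered out of order.
Cumulative ACK = next expected in-order byte = 26895 + 809 = 27704

27704


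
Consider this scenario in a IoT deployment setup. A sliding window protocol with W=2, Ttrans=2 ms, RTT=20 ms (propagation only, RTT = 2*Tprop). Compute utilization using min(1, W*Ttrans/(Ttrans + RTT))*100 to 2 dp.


Given: W = 2, Ttrans = 2 ms, RTT = 20 ms (= 2 * Tprop, Tprop = 10 ms)
Cycle time = Ttrans + RTT = 2 + 20 = 22 ms (first packet sent until its ACK returns)
W * Ttrans = 2 * 2 = 4 ms of sending per cycle
W * Ttrans / (Ttrans + RTT) = 4 / 22 = 0.181818
U = min(1, 0.181818) = 0.181818
U% = 18.18%

18.18


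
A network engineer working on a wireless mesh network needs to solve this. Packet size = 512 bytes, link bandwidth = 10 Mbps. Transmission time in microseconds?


Given: packet = 512 bytes, bandwidth = 10 Mbps
Packet in bits = 512 * 8 = 4096 bits
Bandwidth = 10 * 10^6 = 10000000 bps
Time = 4096 / 10000000 seconds
Time in us = 4096 * 10^6 / 10000000 = 409.6

409.6


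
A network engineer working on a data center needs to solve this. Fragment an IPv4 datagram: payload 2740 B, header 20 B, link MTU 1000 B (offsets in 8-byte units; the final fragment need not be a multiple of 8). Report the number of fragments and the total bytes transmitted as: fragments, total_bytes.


Max data per non-final fragment = floor((MTU - header)/8)*8 = floor((1000 - 20)/8)*8 = floor(980/8)*8 = 976 B
Final fragment needs no 8-byte alignment: it can carry up to MTU - header = 980 B
Non-final fragments needed = ceil((payload - 980) / 976) = ceil(1760/976) = ceil(1.8033) = 2
Number of fragments = 2 + 1 = 3
Fragment sizes (data): 2 * 976 B + 788 B (last, 788 <= 980 OK)
Total bytes sent = payload + n_frags * header = 2740 + 3*20 = 2740 + 60 = 2800 B

3, 2800


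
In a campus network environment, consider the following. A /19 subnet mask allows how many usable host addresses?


Given: subnet mask /19
Host bits = 32 - 19 = 13
Total addresses = 2^13 = 8192
Usable hosts = 8192 - 2 (network + broadcast) = 8190

8190


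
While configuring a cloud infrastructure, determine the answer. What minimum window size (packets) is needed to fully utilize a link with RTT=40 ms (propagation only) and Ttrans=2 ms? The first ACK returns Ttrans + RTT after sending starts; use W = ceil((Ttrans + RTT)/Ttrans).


Given: Ttrans = 2 ms, RTT = 40 ms (= 2 * Tprop, Tprop = 20 ms)
Time until first ACK returns = Ttrans + RTT = 2 + 40 = 42 ms
Need W * Ttrans >= Ttrans + RTT  ->  W >= (Ttrans + RTT) / Ttrans
(Ttrans + RTT) / Ttrans = 42 / 2 = 21
W_min = ceil(21) = 21

21


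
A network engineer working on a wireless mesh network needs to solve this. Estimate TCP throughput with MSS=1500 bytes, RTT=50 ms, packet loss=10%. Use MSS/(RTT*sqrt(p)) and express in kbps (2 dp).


Given: MSS = 1500 bytes, RTT = 50 ms, loss = 10%
RTT in seconds = 50 / 1000 = 0.05
Loss rate = 10% = 0.1
sqrt(loss) = sqrt(0.1) = 0.316227766017
Throughput (bytes/s) = 1500 / (0.05 * 0.316227766017) = 94868.3298
Throughput (kbps) = 94868.3298 * 8 / 1000 = 758.946638 -> 758.95 kbps (2 dp)

758.95


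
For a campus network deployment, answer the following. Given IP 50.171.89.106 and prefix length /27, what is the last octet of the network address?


Given: IP = 50.171.89.106, prefix = /27
Subnet mask = 255.255.255.224
Last octet of IP: 106
Last octet of mask: 224
Network last octet = 106 AND 224 = 96

96


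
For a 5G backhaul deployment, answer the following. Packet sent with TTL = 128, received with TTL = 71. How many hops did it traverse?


Given: initial TTL = 128, received TTL = 71
Hops = initial TTL - received TTL
Hops = 128 - 71 = 57

57


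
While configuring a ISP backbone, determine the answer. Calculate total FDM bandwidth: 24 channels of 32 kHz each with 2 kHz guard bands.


Given: 24 channels, 32 kHz each, guard = 2 kHz
Channel bandwidth = 24 * 32 = 768 kHz
Guard bands = 23 gaps * 2 kHz = 46 kHz
Total = 768 + 46 = 814 kHz

814


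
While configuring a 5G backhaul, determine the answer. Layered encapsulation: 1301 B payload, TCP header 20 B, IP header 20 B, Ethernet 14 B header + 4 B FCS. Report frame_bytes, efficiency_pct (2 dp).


TCP segment = 1301 + 20 = 1321 B
IP packet = 1321 + 20 = 1341 B
Ethernet frame = 1341 + 14 + 4 = 1359 B
Efficiency = app / frame = 1301 / 1359 = 0.957322 = 95.7322% -> 95.73% (2 dp)

1359, 95.73


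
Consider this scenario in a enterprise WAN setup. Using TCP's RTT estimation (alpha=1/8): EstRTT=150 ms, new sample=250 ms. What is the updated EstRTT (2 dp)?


Given: EstRTT = 150 ms, SampleRTT = 250 ms, alpha = 1/8
New EstRTT = (1 - alpha) * EstRTT + alpha * SampleRTT
(7/8) * 150 = 131.25
(1/8) * 250 = 31.25
New EstRTT = 131.25 + 31.25 = 162.5 ms -> 162.50 ms (2 dp)

162.50


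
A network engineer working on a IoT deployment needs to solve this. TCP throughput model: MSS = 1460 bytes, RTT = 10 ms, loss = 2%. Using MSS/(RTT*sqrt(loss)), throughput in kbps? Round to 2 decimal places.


Given: MSS = 1460 bytes, RTT = 10 ms, loss = 2%
RTT in seconds = 10 / 1000 = 0.01
Loss rate = 2% = 0.02
sqrt(loss) = sqrt(0.02) = 0.141421356237
Throughput (bytes/s) = 1460 / (0.01 * 0.141421356237) = 1032375.9005
Throughput (kbps) = 1032375.9005 * 8 / 1000 = 8259.007204 -> 8259.01 kbps (2 dp)

8259.01


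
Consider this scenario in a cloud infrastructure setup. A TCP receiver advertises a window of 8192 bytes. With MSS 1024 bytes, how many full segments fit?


Given: RWND = 8192 bytes, MSS = 1024 bytes
Full segments = floor(RWND / MSS)
Full segments = floor(8192 / 1024)
Full segments = floor(8.0) = 8

8


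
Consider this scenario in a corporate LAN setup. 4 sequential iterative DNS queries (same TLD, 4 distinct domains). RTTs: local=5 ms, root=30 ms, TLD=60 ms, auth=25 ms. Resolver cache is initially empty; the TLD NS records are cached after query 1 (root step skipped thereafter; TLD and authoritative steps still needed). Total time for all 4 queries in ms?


Lookup 1 (cold cache): local + root + TLD + auth = 5 + 30 + 60 + 25 = 120 ms
Lookups 2..4 (TLD NS cached -> skip root; new domain -> still ask TLD and auth): local + TLD + auth = 5 + 60 + 25 = 90 ms each
Remaining 3 lookups: 3 * 90 = 270 ms
Total = 120 + 270 = 390 ms

390


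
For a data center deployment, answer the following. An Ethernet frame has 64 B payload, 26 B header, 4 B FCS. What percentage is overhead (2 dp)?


Given: payload = 64 B, header = 26 B, trailer = 4 B
Overhead bytes = header + trailer = 26 + 4 = 30
Total frame = payload + overhead = 64 + 30 = 94
Overhead % = 30 / 94 * 100 = 31.9149% -> 31.91% (2 dp)

31.91


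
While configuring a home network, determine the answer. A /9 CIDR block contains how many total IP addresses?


Given: CIDR prefix /9
Host bits = 32 - 9 = 23
Total addresses = 2^23 = 8388608

8388608


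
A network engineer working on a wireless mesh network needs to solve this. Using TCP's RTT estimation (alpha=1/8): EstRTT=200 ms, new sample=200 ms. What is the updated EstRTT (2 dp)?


Given: EstRTT = 200 ms, SampleRTT = 200 ms, alpha = 1/8
New EstRTT = (1 - alpha) * EstRTT + alpha * SampleRTT
(7/8) * 200 = 175
(1/8) * 200 = 25
New EstRTT = 175 + 25 = 200 ms -> 200.00 ms (2 dp)

200.00


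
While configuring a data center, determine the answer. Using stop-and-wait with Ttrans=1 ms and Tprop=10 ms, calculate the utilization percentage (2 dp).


Given: Ttrans = 1 ms, Tprop = 10 ms
RTT = 2 * Tprop = 2 * 10 = 20 ms
U = Ttrans / (Ttrans + RTT)
U = 1 / (1 + 20)
U = 1 / 21 = 0.047619
U% = 4.76%

4.76


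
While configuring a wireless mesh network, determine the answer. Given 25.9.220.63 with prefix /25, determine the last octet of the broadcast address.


Given: IP = 25.9.220.63, prefix = /25
Host bits = 32 - 25 = 7
Network last octet = 63 AND mask = 0
Host part size = 2^7 - 1 = 127
Broadcast last octet = 0 OR 127 = 127

127


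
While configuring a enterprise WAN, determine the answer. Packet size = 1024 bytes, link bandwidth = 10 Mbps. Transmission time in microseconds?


Given: packet = 1024 bytes, bandwidth = 10 Mbps
Packet in bits = 1024 * 8 = 8192 bits
Bandwidth = 10 * 10^6 = 10000000 bps
Time = 8192 / 10000000 seconds
Time in us = 8192 * 10^6 / 10000000 = 819.2

819.2


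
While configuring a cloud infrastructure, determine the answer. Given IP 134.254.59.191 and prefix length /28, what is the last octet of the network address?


Given: IP = 134.254.59.191, prefix = /28
Subnet mask = 255.255.255.240
Last octet of IP: 191
Last octet of mask: 240
Network last octet = 191 AND 240 = 176

176


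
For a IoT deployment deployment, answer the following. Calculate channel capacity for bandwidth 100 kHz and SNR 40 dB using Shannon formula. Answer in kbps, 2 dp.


Given: B = 100 kHz, SNR = 40 dB
SNR linear = 10^(40/10) = 10000
1 + SNR = 10001
log2(10001) = 13.2878566418
C = 100 * 1000 * 13.2878566418 = 1328785.6642 bps
C = 1328.785664 kbps -> 1328.79 kbps (2 dp)

1328.79


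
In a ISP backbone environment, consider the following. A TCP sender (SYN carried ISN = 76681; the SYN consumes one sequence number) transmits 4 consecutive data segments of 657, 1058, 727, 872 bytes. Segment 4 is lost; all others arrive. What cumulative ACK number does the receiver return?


SYN uses sequence number 76681; first data byte = ISN + 1 = 76682.
Segment 1: SEQ = 76682, len = 657 B, covers [76682, 77338]
Segment 2: SEQ = 77339, len = 1058 B, covers [77339, 78396]
Segment 3: SEQ = 78397, len = 727 B, covers [78397, 79123]
Segment 4: SEQ = 79124, len = 872 B, covers [79124, 79995] [LOST]
In-order data received: bytes [76682, 79123] (segments 1..3).
Segment 4 missing -> gap begins at byte 79124.
Cumulative ACK = next expected in-order byte = 76682 + 657 + 1058 + 727 = 79124

79124


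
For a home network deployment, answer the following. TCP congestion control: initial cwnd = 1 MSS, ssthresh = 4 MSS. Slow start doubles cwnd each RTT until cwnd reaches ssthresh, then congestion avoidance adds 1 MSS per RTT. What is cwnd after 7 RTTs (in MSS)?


RTT 0: cwnd = 1 MSS (initial)
RTT 1: cwnd = 2 MSS (slow start, doubled)
RTT 2: cwnd = 4 MSS (slow start, doubled)
RTT 3: cwnd = 5 MSS (congestion avoidance, +1)
RTT 4: cwnd = 6 MSS (congestion avoidance, +1)
RTT 5: cwnd = 7 MSS (congestion avoidance, +1)
RTT 6: cwnd = 8 MSS (congestion avoidance, +1)
RTT 7: cwnd = 9 MSS (congestion avoidance, +1)

9


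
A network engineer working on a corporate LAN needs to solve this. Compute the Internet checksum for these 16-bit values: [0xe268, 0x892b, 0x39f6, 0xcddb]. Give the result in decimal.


Given words: [0xe268, 0x892b, 0x39f6, 0xcddb]
Step 1: Sum all words
Raw sum = 57960 + 35115 + 14838 + 52699 = 160612
Step 2: Fold carry: (29540 + 2) = 29542
One's complement = ~29542 & 0xFFFF = 35993

35993


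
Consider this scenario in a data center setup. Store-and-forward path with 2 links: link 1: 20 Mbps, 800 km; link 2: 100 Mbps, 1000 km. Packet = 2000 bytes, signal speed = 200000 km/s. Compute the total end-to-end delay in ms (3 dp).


Packet = 2000 bytes = 16000 bits. Store-and-forward: sum (t_trans + t_prop) per link.
Link 1: t_trans = 16000/(20*10^6) s = 0.8000 ms; t_prop = 800/200000 s = 4.0000 ms; subtotal = 4.8000 ms
Link 2: t_trans = 16000/(100*10^6) s = 0.1600 ms; t_prop = 1000/200000 s = 5.0000 ms; subtotal = 5.1600 ms
End-to-end = 4.8000 + 5.1600 = 9.9600 ms -> 9.960 ms (3 dp)

9.960


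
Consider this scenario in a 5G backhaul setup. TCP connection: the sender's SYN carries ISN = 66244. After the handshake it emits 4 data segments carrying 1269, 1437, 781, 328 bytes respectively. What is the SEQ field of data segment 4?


The SYN occupies sequence number ISN = 66244, so the first data byte is ISN + 1 = 66245.
SEQ of data segment i = (ISN + 1) + sum of payload sizes of segments 1..i-1.
Segment 1: SEQ = 66245, payload = 1269 bytes
Segment 2: SEQ = 67514, payload = 1437 bytes
Segment 3: SEQ = 68951, payload = 781 bytes
Segment 4: SEQ = 69732, payload = 328 bytes
SEQ of segment 4 = 66245 + 1269 + 1437 + 781 = 69732

69732


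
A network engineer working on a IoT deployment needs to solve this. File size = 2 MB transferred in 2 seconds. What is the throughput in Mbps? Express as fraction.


Given: file = 2 MB, time = 2 s
File in Mb = 2 * 8 = 16 Mb
Throughput = 16 / 2 Mbps
Throughput = 8 Mbps

8


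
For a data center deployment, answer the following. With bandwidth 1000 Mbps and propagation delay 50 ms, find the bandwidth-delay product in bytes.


Given: bandwidth = 1000 Mbps, delay = 50 ms
BDP in bits = 1000 * 10^6 * 50 / 1000
BDP in bits = 50000000
BDP in bytes = 50000000 / 8 = 6250000

6250000


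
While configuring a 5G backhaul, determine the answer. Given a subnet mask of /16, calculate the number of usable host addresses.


Given: subnet mask /16
Host bits = 32 - 16 = 16
Total addresses = 2^16 = 65536
Usable hosts = 65536 - 2 (network + broadcast) = 65534

65534


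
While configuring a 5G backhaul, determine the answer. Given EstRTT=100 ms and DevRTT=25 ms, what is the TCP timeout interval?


Given: EstRTT = 100 ms, DevRTT = 25 ms
Timeout = EstRTT + 4 * DevRTT
4 * DevRTT = 4 * 25 = 100
Timeout = 100 + 100 = 200 ms

200


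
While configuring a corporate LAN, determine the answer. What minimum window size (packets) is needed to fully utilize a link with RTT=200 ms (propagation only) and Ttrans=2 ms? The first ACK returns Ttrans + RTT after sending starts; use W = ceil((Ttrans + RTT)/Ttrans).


Given: Ttrans = 2 ms, RTT = 200 ms (= 2 * Tprop, Tprop = 100 ms)
Time until first ACK returns = Ttrans + RTT = 2 + 200 = 202 ms
Need W * Ttrans >= Ttrans + RTT  ->  W >= (Ttrans + RTT) / Ttrans
(Ttrans + RTT) / Ttrans = 202 / 2 = 101
W_min = ceil(101) = 101

101


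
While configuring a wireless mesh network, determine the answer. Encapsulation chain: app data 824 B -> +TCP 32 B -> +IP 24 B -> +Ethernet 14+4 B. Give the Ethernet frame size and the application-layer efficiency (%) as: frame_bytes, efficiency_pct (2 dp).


TCP segment = 824 + 32 = 856 B
IP packet = 856 + 24 = 880 B
Ethernet frame = 880 + 14 + 4 = 898 B
Efficiency = app / frame = 824 / 898 = 0.917595 = 91.7595% -> 91.76% (2 dp)

898, 91.76


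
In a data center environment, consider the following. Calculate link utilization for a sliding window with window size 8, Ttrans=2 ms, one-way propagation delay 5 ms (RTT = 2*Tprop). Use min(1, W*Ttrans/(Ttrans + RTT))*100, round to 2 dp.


Given: W = 8, Ttrans = 2 ms, RTT = 10 ms (= 2 * Tprop, Tprop = 5 ms)
Cycle time = Ttrans + RTT = 2 + 10 = 12 ms (first packet sent until its ACK returns)
W * Ttrans = 8 * 2 = 16 ms of sending per cycle
W * Ttrans / (Ttrans + RTT) = 16 / 12 = 1.333333
U = min(1, 1.333333) = 1.000000
U% = 100.00%

100.00


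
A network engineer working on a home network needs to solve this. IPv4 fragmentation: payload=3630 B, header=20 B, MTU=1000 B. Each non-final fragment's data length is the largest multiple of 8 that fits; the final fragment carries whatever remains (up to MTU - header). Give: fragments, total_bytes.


Max data per non-final fragment = floor((MTU - header)/8)*8 = floor((1000 - 20)/8)*8 = floor(980/8)*8 = 976 B
Final fragment needs no 8-byte alignment: it can carry up to MTU - header = 980 B
Non-final fragments needed = ceil((payload - 980) / 976) = ceil(2650/976) = ceil(2.7152) = 3
Number of fragments = 3 + 1 = 4
Fragment sizes (data): 3 * 976 B + 702 B (last, 702 <= 980 OK)
Total bytes sent = payload + n_frags * header = 3630 + 4*20 = 3630 + 80 = 3710 B

4, 3710


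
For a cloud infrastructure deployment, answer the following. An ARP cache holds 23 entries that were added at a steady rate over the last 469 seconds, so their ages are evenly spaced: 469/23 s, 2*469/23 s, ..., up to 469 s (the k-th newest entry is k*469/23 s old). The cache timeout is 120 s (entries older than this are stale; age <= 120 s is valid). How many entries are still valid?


Ages are k * 469/23 s for k = 1..23 (spacing = 20.3913 s).
Entry k is valid iff k * 469/23 <= 120 iff k <= 23 * 120 / 469 = 5.8849
n_valid = floor(5.8849) = 5
(n_stale = 23 - 5 = 18)

5


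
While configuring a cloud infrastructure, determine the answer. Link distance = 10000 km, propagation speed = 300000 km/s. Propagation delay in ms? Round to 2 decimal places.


Given: distance = 10000 km, speed = 300000 km/s
Delay = distance / speed = 10000 / 300000 seconds
Delay in ms = 10000 * 1000 / 300000
Delay = 33.3333 ms
Rounded to 2 dp = 33.33 ms

33.33


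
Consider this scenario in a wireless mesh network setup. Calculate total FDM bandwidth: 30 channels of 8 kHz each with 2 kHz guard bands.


Given: 30 channels, 8 kHz each, guard = 2 kHz
Channel bandwidth = 30 * 8 = 240 kHz
Guard bands = 29 gaps * 2 kHz = 58 kHz
Total = 240 + 58 = 298 kHz

298


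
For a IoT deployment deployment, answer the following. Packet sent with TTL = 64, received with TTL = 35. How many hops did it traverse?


Given: initial TTL = 64, received TTL = 35
Hops = initial TTL - received TTL
Hops = 64 - 35 = 29

29


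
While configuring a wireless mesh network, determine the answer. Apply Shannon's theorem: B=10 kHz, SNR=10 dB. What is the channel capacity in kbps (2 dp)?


Given: B = 10 kHz, SNR = 10 dB
SNR linear = 10^(10/10) = 10
1 + SNR = 11
log2(11) = 3.4594316186
C = 10 * 1000 * 3.4594316186 = 34594.3162 bps
C = 34.594316 kbps -> 34.59 kbps (2 dp)

34.59


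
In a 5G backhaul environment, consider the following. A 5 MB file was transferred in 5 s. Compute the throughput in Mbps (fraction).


Given: file = 5 MB, time = 5 s
File in Mb = 5 * 8 = 40 Mb
Throughput = 40 / 5 Mbps
Throughput = 8 Mbps

8


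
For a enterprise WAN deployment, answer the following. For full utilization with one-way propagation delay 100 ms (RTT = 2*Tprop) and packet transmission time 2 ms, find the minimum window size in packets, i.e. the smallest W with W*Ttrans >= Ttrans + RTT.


Given: Ttrans = 2 ms, RTT = 200 ms (= 2 * Tprop, Tprop = 100 ms)
Time until first ACK returns = Ttrans + RTT = 2 + 200 = 202 ms
Need W * Ttrans >= Ttrans + RTT  ->  W >= (Ttrans + RTT) / Ttrans
(Ttrans + RTT) / Ttrans = 202 / 2 = 101
W_min = ceil(101) = 101

101


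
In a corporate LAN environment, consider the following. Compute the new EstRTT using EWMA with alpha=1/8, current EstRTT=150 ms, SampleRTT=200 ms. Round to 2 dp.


Given: EstRTT = 150 ms, SampleRTT = 200 ms, alpha = 1/8
New EstRTT = (1 - alpha) * EstRTT + alpha * SampleRTT
(7/8) * 150 = 131.25
(1/8) * 200 = 25
New EstRTT = 131.25 + 25 = 156.25 ms -> 156.25 ms (2 dp)

156.25


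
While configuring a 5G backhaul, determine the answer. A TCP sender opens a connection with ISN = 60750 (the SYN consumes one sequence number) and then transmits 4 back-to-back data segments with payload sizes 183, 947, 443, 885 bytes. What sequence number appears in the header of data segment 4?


The SYN occupies sequence number ISN = 60750, so the first data byte is ISN + 1 = 60751.
SEQ of data segment i = (ISN + 1) + sum of payload sizes of segments 1..i-1.
Segment 1: SEQ = 60751, payload = 183 bytes
Segment 2: SEQ = 60934, payload = 947 bytes
Segment 3: SEQ = 61881, payload = 443 bytes
Segment 4: SEQ = 62324, payload = 885 bytes
SEQ of segment 4 = 60751 + 183 + 947 + 443 = 62324

62324


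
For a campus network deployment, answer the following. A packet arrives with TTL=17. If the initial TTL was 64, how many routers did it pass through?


Given: initial TTL = 64, received TTL = 17
Hops = initial TTL - received TTL
Hops = 64 - 17 = 47

47


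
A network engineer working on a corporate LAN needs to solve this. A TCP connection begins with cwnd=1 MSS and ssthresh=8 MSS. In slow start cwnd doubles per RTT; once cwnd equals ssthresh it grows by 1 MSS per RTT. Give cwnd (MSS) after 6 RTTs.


RTT 0: cwnd = 1 MSS (initial)
RTT 1: cwnd = 2 MSS (slow start, doubled)
RTT 2: cwnd = 4 MSS (slow start, doubled)
RTT 3: cwnd = 8 MSS (slow start, doubled)
RTT 4: cwnd = 9 MSS (congestion avoidance, +1)
RTT 5: cwnd = 10 MSS (congestion avoidance, +1)
RTT 6: cwnd = 11 MSS (congestion avoidance, +1)

11


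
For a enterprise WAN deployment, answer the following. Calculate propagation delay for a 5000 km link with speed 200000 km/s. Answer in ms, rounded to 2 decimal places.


Given: distance = 5000 km, speed = 200000 km/s
Delay = distance / speed = 5000 / 200000 seconds
Delay in ms = 5000 * 1000 / 200000
Delay = 25.0000 ms
Rounded to 2 dp = 25.00 ms

25.00


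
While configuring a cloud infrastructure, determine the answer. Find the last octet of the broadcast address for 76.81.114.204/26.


Given: IP = 76.81.114.204, prefix = /26
Host bits = 32 - 26 = 6
Network last octet = 204 AND mask = 192
Host part size = 2^6 - 1 = 63
Broadcast last octet = 192 OR 63 = 255

255


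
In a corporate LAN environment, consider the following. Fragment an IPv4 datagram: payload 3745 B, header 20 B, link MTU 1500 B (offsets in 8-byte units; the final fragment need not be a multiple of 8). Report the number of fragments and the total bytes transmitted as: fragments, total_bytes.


Max data per non-final fragment = floor((MTU - header)/8)*8 = floor((1500 - 20)/8)*8 = floor(1480/8)*8 = 1480 B
Final fragment needs no 8-byte alignment: it can carry up to MTU - header = 1480 B
Non-final fragments needed = ceil((payload - 1480) / 1480) = ceil(2265/1480) = ceil(1.5304) = 2
Number of fragments = 2 + 1 = 3
Fragment sizes (data): 2 * 1480 B + 785 B (last, 785 <= 1480 OK)
Total bytes sent = payload + n_frags * header = 3745 + 3*20 = 3745 + 60 = 3805 B

3, 3805


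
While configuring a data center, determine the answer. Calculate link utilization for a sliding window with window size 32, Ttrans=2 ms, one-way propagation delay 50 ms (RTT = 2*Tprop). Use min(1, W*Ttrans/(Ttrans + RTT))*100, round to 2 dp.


Given: W = 32, Ttrans = 2 ms, RTT = 100 ms (= 2 * Tprop, Tprop = 50 ms)
Cycle time = Ttrans + RTT = 2 + 100 = 102 ms (first packet sent until its ACK returns)
W * Ttrans = 32 * 2 = 64 ms of sending per cycle
W * Ttrans / (Ttrans + RTT) = 64 / 102 = 0.627451
U = min(1, 0.627451) = 0.627451
U% = 62.75%

62.75


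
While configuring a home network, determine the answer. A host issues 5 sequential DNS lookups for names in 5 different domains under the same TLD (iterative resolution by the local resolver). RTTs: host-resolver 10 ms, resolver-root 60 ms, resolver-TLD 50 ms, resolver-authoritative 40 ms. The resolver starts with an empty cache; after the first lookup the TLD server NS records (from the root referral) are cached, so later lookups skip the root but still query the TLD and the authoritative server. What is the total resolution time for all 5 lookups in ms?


Lookup 1 (cold cache): local + root + TLD + auth = 10 + 60 + 50 + 40 = 160 ms
Lookups 2..5 (TLD NS cached -> skip root; new domain -> still ask TLD and auth): local + TLD + auth = 10 + 50 + 40 = 100 ms each
Remaining 4 lookups: 4 * 100 = 400 ms
Total = 160 + 400 = 560 ms

560


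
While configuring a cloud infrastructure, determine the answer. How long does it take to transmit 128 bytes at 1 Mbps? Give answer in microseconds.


Given: packet = 128 bytes, bandwidth = 1 Mbps
Packet in bits = 128 * 8 = 1024 bits
Bandwidth = 1 * 10^6 = 1000000 bps
Time = 1024 / 1000000 seconds
Time in us = 1024 * 10^6 / 1000000 = 1024

1024


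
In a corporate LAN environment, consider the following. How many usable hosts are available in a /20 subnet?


Given: subnet mask /20
Host bits = 32 - 20 = 12
Total addresses = 2^12 = 4096
Usable hosts = 4096 - 2 (network + broadcast) = 4094

4094


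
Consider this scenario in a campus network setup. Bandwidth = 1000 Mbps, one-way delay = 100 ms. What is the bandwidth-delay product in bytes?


Given: bandwidth = 1000 Mbps, delay = 100 ms
BDP in bits = 1000 * 10^6 * 100 / 1000
BDP in bits = 100000000
BDP in bytes = 100000000 / 8 = 12500000

12500000


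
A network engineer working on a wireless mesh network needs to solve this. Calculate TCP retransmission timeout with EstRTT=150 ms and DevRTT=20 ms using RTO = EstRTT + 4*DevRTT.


Given: EstRTT = 150 ms, DevRTT = 20 ms
Timeout = EstRTT + 4 * DevRTT
4 * DevRTT = 4 * 20 = 80
Timeout = 150 + 80 = 230 ms

230


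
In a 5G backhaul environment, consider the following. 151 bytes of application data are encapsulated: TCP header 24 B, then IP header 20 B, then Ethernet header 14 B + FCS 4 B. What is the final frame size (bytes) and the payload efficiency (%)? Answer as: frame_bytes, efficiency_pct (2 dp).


TCP segment = 151 + 24 = 175 B
IP packet = 175 + 20 = 195 B
Ethernet frame = 195 + 14 + 4 = 213 B
Efficiency = app / frame = 151 / 213 = 0.708920 = 70.8920% -> 70.89% (2 dp)

213, 70.89


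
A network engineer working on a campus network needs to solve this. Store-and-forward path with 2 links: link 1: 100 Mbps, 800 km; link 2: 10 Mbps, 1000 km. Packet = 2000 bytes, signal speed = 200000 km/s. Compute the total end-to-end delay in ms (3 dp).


Packet = 2000 bytes = 16000 bits. Store-and-forward: sum (t_trans + t_prop) per link.
Link 1: t_trans = 16000/(100*10^6) s = 0.1600 ms; t_prop = 800/200000 s = 4.0000 ms; subtotal = 4.1600 ms
Link 2: t_trans = 16000/(10*10^6) s = 1.6000 ms; t_prop = 1000/200000 s = 5.0000 ms; subtotal = 6.6000 ms
End-to-end = 4.1600 + 6.6000 = 10.7600 ms -> 10.760 ms (3 dp)

10.760


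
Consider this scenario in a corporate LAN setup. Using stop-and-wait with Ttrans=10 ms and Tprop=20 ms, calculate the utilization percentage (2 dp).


Given: Ttrans = 10 ms, Tprop = 20 ms
RTT = 2 * Tprop = 2 * 20 = 40 ms
U = Ttrans / (Ttrans + RTT)
U = 10 / (10 + 40)
U = 10 / 50 = 0.2
U% = 20.00%

20.00


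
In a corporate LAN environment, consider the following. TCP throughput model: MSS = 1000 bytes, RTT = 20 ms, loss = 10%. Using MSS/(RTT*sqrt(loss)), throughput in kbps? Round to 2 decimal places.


Given: MSS = 1000 bytes, RTT = 20 ms, loss = 10%
RTT in seconds = 20 / 1000 = 0.02
Loss rate = 10% = 0.1
sqrt(loss) = sqrt(0.1) = 0.316227766017
Throughput (bytes/s) = 1000 / (0.02 * 0.316227766017) = 158113.8830
Throughput (kbps) = 158113.8830 * 8 / 1000 = 1264.911064 -> 1264.91 kbps (2 dp)

1264.91


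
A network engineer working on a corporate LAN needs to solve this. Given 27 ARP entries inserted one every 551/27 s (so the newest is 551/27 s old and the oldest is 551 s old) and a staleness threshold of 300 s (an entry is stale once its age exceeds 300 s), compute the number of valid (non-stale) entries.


Ages are k * 551/27 s for k = 1..27 (spacing = 20.4074 s).
Entry k is valid iff k * 551/27 <= 300 iff k <= 27 * 300 / 551 = 14.7005
n_valid = floor(14.7005) = 14
(n_stale = 27 - 14 = 13)

14


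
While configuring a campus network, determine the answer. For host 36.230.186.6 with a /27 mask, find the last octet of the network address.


Given: IP = 36.230.186.6, prefix = /27
Subnet mask = 255.255.255.224
Last octet of IP: 6
Last octet of mask: 224
Network last octet = 6 AND 224 = 0

0


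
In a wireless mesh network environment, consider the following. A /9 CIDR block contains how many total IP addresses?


Given: CIDR prefix /9
Host bits = 32 - 9 = 23
Total addresses = 2^23 = 8388608

8388608


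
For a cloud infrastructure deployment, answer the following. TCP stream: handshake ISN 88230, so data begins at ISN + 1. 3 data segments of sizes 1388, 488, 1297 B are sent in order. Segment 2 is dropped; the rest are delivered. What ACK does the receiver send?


SYN uses sequence number 88230; first data byte = ISN + 1 = 88231.
Segment 1: SEQ = 88231, len = 1388 B, covers [88231, 89618]
Segment 2: SEQ = 89619, len = 488 B, covers [89619, 90106] [LOST]
Segment 3: SEQ = 90107, len = 1297 B, covers [90107, 91403]
In-order data received: bytes [88231, 89618] (segments 1..1).
Segment 2 missing -> gap begins at byte 89619; later segments buffered out of order.
Cumulative ACK = next expected in-order byte = 88231 + 1388 = 89619

89619


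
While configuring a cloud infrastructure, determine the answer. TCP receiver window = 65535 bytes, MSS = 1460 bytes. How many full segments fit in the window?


Given: RWND = 65535 bytes, MSS = 1460 bytes
Full segments = floor(RWND / MSS)
Full segments = floor(65535 / 1460)
Full segments = floor(44.887) = 44

44


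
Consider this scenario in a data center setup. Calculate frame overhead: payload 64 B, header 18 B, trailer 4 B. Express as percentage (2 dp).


Given: payload = 64 B, header = 18 B, trailer = 4 B
Overhead bytes = header + trailer = 18 + 4 = 22
Total frame = payload + overhead = 64 + 22 = 86
Overhead % = 22 / 86 * 100 = 25.5814% -> 25.58% (2 dp)

25.58


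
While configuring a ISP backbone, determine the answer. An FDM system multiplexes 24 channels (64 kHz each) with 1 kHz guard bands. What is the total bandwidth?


Given: 24 channels, 64 kHz each, guard = 1 kHz
Channel bandwidth = 24 * 64 = 1536 kHz
Guard bands = 23 gaps * 1 kHz = 23 kHz
Total = 1536 + 23 = 1559 kHz

1559


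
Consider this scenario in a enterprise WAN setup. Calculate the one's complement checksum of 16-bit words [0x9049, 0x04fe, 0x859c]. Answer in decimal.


Given words: [0x9049, 0x04fe, 0x859c]
Step 1: Sum all words
Raw sum = 36937 + 1278 + 34204 = 72419
Step 2: Fold carry: (6883 + 1) = 6884
One's complement = ~6884 & 0xFFFF = 58651

58651
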